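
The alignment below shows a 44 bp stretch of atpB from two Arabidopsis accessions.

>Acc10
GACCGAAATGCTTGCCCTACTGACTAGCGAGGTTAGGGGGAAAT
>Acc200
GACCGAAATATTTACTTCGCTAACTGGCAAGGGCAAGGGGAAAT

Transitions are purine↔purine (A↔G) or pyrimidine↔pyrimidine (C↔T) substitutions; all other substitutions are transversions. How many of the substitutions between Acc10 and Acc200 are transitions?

Differing sites — 10:G/A (Ti); 11:C/T (Ti); 14:G/A (Ti); 16:C/T (Ti); 17:C/T (Ti); 18:T/C (Ti); 19:A/G (Ti); 22:G/A (Ti); 26:A/G (Ti); 29:G/A (Ti); 33:T/G (Tv); 34:T/C (Ti); 36:G/A (Ti).
Of the 13 differences, 12 transitions and 1 transversion, so the answer is 12.

12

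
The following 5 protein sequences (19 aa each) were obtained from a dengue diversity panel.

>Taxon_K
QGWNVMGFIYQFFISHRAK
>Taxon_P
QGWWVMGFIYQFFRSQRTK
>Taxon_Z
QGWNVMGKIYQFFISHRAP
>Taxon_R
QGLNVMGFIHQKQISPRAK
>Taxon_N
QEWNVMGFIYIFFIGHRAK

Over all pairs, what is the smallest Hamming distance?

2

Pairwise Hamming distances:
  Taxon_K vs Taxon_P: 4
  Taxon_K vs Taxon_Z: 2
  Taxon_K vs Taxon_R: 5
  Taxon_K vs Taxon_N: 3
  Taxon_P vs Taxon_Z: 6
  Taxon_P vs Taxon_R: 8
  Taxon_P vs Taxon_N: 7
  Taxon_Z vs Taxon_R: 7
  Taxon_Z vs Taxon_N: 5
  Taxon_R vs Taxon_N: 8
The smallest is 2, between Taxon_K and Taxon_Z.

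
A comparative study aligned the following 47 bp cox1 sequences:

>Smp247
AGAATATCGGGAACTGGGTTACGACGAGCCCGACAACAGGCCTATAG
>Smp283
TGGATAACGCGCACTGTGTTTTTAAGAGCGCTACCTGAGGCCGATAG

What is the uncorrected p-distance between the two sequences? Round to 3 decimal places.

The sequences differ at positions 1 (A/T), 3 (A/G), 7 (T/A), 10 (G/C), 12 (A/C), 17 (G/T), 21 (A/T), 22 (C/T), 23 (G/T), 25 (C/A), 30 (C/G), 32 (G/T), 35 (A/C), 36 (A/T), 37 (C/G), 43 (T/G).
There are 16 differences over 47 sites, so p = 16/47 = 0.340.

0.340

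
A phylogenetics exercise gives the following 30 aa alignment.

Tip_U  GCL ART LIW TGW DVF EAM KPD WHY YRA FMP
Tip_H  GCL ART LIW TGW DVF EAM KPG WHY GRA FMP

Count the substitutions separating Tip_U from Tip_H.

The sequences differ at positions 21 (D/G), 25 (Y/G).
That gives 2 mismatches out of 30 aligned sites, so the Hamming distance is 2.

2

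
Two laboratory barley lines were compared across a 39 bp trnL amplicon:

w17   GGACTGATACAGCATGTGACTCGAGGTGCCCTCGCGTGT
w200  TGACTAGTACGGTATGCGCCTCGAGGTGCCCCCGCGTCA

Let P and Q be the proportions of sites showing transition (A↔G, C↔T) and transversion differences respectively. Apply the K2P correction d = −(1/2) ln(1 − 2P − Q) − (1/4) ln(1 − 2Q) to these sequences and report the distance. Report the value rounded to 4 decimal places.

Mismatches occur at site 1 (G↔T, transversion), site 6 (G↔A, transition), site 7 (A↔G, transition), site 11 (A↔G, transition), site 13 (C↔T, transition), site 17 (T↔C, transition), site 19 (A↔C, transversion), site 32 (T↔C, transition), site 38 (G↔C, transversion), site 39 (T↔A, transversion).
Of the 10 differences, 6 transitions and 4 transversions over 39 sites: P = 6/39 = 0.153846, Q = 4/39 = 0.102564.
d = −0.5·ln(0.589744) − 0.25·ln(0.794872) = −0.5·(-0.528067) − 0.25·(-0.229574) = 0.3214.

0.3214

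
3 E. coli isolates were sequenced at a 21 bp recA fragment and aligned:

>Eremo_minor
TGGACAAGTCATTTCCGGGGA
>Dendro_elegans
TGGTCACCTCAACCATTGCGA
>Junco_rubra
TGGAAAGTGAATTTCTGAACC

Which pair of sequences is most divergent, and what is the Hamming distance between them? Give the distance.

15

Pairwise Hamming distances:
  Eremo_minor vs Dendro_elegans: 10
  Eremo_minor vs Junco_rubra: 10
  Dendro_elegans vs Junco_rubra: 15
The largest is 15, between Dendro_elegans and Junco_rubra.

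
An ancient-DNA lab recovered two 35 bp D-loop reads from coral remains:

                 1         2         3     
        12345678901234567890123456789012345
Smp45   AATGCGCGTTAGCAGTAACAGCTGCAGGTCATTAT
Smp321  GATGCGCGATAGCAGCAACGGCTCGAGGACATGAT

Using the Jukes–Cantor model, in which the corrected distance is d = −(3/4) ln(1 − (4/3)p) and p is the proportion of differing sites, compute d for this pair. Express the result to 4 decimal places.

0.2726

The sequences differ at positions 1 (A/G), 9 (T/A), 16 (T/C), 20 (A/G), 24 (G/C), 25 (C/G), 29 (T/A), 33 (T/G).
p = 8/35 = 0.228571.
d = −0.75 · ln(1 − (4/3)·0.228571) = −0.75 · ln(0.695239) = −0.75 · (-0.363500) = 0.2726.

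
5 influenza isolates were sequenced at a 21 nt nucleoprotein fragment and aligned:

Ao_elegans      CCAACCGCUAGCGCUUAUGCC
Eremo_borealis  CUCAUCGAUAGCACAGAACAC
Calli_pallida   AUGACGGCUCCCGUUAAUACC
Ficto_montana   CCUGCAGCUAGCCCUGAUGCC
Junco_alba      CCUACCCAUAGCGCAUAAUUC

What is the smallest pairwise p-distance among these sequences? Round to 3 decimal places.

Pairwise Hamming distances:
  Ao_elegans vs Eremo_borealis: 10
  Ao_elegans vs Calli_pallida: 9
  Ao_elegans vs Ficto_montana: 5
  Ao_elegans vs Junco_alba: 7
  Eremo_borealis vs Calli_pallida: 14
  Eremo_borealis vs Ficto_montana: 11
  Eremo_borealis vs Junco_alba: 8
  Calli_pallida vs Ficto_montana: 11
  Calli_pallida vs Junco_alba: 14
  Ficto_montana vs Junco_alba: 10
The smallest is 5 mismatches, between Ao_elegans and Ficto_montana; p = 5/21 = 0.238.

0.238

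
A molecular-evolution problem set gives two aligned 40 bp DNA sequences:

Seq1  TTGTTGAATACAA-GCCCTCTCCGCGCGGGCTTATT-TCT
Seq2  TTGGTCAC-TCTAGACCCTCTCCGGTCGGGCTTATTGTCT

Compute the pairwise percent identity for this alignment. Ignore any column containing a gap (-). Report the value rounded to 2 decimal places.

78.38%

Excluding the 3 gap columns leaves 37 comparable sites.
The sequences differ at positions 4 (T/G), 6 (G/C), 8 (A/C), 10 (A/T), 12 (A/T), 15 (G/A), 25 (C/G), 26 (G/T).
29 of the 37 comparable sites match, so the percent identity is 29/37 × 100 = 78.38%.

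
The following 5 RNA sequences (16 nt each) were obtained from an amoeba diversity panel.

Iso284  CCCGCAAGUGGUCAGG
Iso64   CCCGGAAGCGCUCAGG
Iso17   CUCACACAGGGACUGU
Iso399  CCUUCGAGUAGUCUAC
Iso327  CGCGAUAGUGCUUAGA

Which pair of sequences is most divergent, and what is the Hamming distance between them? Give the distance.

Pairwise Hamming distances:
  Iso284 vs Iso64: 3
  Iso284 vs Iso17: 8
  Iso284 vs Iso399: 7
  Iso284 vs Iso327: 6
  Iso64 vs Iso17: 10
  Iso64 vs Iso399: 10
  Iso64 vs Iso327: 6
  Iso17 vs Iso399: 11
  Iso17 vs Iso327: 12
  Iso399 vs Iso327: 11
The largest is 12, between Iso17 and Iso327.

12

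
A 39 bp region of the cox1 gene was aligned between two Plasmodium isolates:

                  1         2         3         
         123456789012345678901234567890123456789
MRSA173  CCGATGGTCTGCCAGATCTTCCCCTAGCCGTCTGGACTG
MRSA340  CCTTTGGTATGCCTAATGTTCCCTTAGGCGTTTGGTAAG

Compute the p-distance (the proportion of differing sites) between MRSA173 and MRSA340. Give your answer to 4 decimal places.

0.3077

Mismatches occur at site 3 (G↔T), site 4 (A↔T), site 9 (C↔A), site 14 (A↔T), site 15 (G↔A), site 18 (C↔G), site 24 (C↔T), site 28 (C↔G), site 32 (C↔T), site 36 (A↔T), site 37 (C↔A), site 38 (T↔A).
There are 12 differences over 39 sites, so p = 12/39 = 0.3077.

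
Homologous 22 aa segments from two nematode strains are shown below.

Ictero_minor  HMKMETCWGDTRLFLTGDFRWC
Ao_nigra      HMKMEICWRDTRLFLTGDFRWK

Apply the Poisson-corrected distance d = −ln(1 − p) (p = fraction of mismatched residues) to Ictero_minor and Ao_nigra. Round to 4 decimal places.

0.1466

The sequences differ at positions 6 (T/I), 9 (G/R), 22 (C/K).
p = 3/22 = 0.136364.
d = −ln(1 − 0.136364) = −ln(0.863636) = 0.1466.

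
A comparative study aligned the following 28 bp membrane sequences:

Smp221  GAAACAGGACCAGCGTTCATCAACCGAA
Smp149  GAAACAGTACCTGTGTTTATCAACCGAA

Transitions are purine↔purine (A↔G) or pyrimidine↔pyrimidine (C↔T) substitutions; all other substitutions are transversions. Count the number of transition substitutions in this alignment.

The sequences differ at positions 8 (G/T, transversion), 12 (A/T, transversion), 14 (C/T, transition), 18 (C/T, transition).
Of the 4 differences, 2 transitions and 2 transversions, so the answer is 2.

2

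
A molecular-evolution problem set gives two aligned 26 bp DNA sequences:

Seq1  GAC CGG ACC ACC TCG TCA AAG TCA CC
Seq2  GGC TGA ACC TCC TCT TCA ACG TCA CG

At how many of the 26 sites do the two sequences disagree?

7

The sequences differ at positions 2 (A/G), 4 (C/T), 6 (G/A), 10 (A/T), 15 (G/T), 20 (A/C), 26 (C/G).
That gives 7 mismatches out of 26 aligned sites, so the Hamming distance is 7.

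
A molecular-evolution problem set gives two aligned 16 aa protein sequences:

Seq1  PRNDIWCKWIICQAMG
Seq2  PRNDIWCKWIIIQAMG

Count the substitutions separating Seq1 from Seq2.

Differing sites — 12:C/I.
That gives 1 mismatch out of 16 aligned sites, so the Hamming distance is 1.

1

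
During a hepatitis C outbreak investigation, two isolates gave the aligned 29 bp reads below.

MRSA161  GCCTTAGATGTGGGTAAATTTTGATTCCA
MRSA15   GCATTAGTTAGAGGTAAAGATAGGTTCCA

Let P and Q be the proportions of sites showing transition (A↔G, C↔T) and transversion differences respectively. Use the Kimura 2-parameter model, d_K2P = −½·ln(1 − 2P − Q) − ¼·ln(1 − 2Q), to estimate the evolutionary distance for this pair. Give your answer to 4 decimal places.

The sequences differ at positions 3 (C/A, transversion), 8 (A/T, transversion), 10 (G/A, transition), 11 (T/G, transversion), 12 (G/A, transition), 19 (T/G, transversion), 20 (T/A, transversion), 22 (T/A, transversion), 24 (A/G, transition).
Of the 9 differences, 3 transitions and 6 transversions over 29 sites: P = 3/29 = 0.103448, Q = 6/29 = 0.206897.
d = −0.5·ln(0.586207) − 0.25·ln(0.586206) = −0.5·(-0.534082) − 0.25·(-0.534084) = 0.4006.

0.4006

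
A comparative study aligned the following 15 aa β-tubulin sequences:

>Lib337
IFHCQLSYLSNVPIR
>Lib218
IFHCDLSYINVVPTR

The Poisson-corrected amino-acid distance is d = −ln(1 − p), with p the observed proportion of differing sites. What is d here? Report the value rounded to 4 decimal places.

Mismatches occur at site 5 (Q→D), site 9 (L→I), site 10 (S→N), site 11 (N→V), site 14 (I→T).
p = 5/15 = 0.333333.
d = −ln(1 − 0.333333) = −ln(0.666667) = 0.4055.

0.4055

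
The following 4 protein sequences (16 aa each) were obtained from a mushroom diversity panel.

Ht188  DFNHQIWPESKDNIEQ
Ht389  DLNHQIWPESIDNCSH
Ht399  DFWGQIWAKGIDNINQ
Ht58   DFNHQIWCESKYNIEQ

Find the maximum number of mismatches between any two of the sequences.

Pairwise Hamming distances:
  Ht188 vs Ht389: 5
  Ht188 vs Ht399: 7
  Ht188 vs Ht58: 2
  Ht389 vs Ht399: 9
  Ht389 vs Ht58: 7
  Ht399 vs Ht58: 8
The largest is 9, between Ht389 and Ht399.

9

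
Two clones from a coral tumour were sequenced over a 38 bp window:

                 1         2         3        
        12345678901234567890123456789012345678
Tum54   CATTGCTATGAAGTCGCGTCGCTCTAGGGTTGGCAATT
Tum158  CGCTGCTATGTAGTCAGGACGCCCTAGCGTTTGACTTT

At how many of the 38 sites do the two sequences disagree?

12

The sequences differ at positions 2 (A/G), 3 (T/C), 11 (A/T), 16 (G/A), 17 (C/G), 19 (T/A), 23 (T/C), 28 (G/C), 32 (G/T), 34 (C/A), 35 (A/C), 36 (A/T).
That gives 12 mismatches out of 38 aligned sites, so the Hamming distance is 12.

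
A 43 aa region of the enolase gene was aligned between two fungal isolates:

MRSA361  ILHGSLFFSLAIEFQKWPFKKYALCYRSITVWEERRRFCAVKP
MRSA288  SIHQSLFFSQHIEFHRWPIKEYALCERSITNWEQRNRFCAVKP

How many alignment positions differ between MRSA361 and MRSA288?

13

Mismatches occur at site 1 (I→S), site 2 (L→I), site 4 (G→Q), site 10 (L→Q), site 11 (A→H), site 15 (Q→H), site 16 (K→R), site 19 (F→I), site 21 (K→E), site 26 (Y→E), site 31 (V→N), site 34 (E→Q), site 36 (R→N).
That gives 13 mismatches out of 43 aligned sites, so the Hamming distance is 13.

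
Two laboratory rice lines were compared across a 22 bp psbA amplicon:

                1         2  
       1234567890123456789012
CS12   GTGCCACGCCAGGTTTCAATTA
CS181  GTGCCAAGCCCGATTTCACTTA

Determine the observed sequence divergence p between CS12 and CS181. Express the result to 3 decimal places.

Mismatches occur at site 7 (C→A), site 11 (A→C), site 13 (G→A), site 19 (A→C).
There are 4 differences over 22 sites, so p = 4/22 = 0.182.

0.182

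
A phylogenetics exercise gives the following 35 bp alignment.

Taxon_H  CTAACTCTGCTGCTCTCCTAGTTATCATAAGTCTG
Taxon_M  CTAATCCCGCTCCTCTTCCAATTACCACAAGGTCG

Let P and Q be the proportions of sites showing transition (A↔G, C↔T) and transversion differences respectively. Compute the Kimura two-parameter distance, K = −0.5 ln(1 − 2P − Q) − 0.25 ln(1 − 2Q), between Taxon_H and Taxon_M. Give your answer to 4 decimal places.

Differing sites — 5:C/T (Ti); 6:T/C (Ti); 8:T/C (Ti); 12:G/C (Tv); 17:C/T (Ti); 19:T/C (Ti); 21:G/A (Ti); 25:T/C (Ti); 28:T/C (Ti); 32:T/G (Tv); 33:C/T (Ti); 34:T/C (Ti).
Of the 12 differences, 10 transitions and 2 transversions over 35 sites: P = 10/35 = 0.285714, Q = 2/35 = 0.057143.
d = −0.5·ln(0.371429) − 0.25·ln(0.885714) = −0.5·(-0.990398) − 0.25·(-0.121361) = 0.5255.

0.5255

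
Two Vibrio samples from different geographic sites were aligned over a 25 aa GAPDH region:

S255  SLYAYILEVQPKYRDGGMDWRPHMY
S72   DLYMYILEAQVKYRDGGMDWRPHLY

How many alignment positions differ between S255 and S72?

Differing sites — 1:S/D; 4:A/M; 9:V/A; 11:P/V; 24:M/L.
That gives 5 mismatches out of 25 aligned sites, so the Hamming distance is 5.

5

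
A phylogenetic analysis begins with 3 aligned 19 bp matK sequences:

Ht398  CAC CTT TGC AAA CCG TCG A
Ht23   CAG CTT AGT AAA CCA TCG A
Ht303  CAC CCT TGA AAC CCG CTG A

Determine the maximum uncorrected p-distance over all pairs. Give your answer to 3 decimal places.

Pairwise Hamming distances:
  Ht398 vs Ht23: 4
  Ht398 vs Ht303: 5
  Ht23 vs Ht303: 8
The largest is 8 mismatches, between Ht23 and Ht303; p = 8/19 = 0.421.

0.421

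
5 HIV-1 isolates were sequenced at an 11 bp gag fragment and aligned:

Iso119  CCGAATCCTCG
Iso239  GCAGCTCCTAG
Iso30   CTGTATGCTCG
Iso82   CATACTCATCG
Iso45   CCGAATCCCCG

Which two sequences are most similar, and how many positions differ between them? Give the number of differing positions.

Pairwise Hamming distances:
  Iso119 vs Iso239: 5
  Iso119 vs Iso30: 3
  Iso119 vs Iso82: 4
  Iso119 vs Iso45: 1
  Iso239 vs Iso30: 7
  Iso239 vs Iso82: 6
  Iso239 vs Iso45: 6
  Iso30 vs Iso82: 6
  Iso30 vs Iso45: 4
  Iso82 vs Iso45: 5
The smallest is 1, between Iso119 and Iso45.

1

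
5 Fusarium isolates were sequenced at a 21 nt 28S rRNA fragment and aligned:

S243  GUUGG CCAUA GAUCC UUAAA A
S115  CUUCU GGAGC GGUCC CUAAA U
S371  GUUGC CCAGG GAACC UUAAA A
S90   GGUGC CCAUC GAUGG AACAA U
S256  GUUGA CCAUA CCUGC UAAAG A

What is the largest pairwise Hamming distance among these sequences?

Pairwise Hamming distances:
  S243 vs S115: 10
  S243 vs S371: 4
  S243 vs S90: 9
  S243 vs S256: 6
  S115 vs S371: 10
  S115 vs S90: 13
  S115 vs S256: 14
  S371 vs S90: 10
  S371 vs S256: 9
  S90 vs S256: 10
The largest is 14, between S115 and S256.

14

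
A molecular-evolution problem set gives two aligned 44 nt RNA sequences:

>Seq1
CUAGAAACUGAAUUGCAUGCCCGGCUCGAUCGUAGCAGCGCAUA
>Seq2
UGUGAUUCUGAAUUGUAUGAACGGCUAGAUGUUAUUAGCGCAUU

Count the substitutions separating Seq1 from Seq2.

The sequences differ at positions 1 (C/U), 2 (U/G), 3 (A/U), 6 (A/U), 7 (A/U), 16 (C/U), 20 (C/A), 21 (C/A), 27 (C/A), 31 (C/G), 32 (G/U), 35 (G/U), 36 (C/U), 44 (A/U).
That gives 14 mismatches out of 44 aligned sites, so the Hamming distance is 14.

14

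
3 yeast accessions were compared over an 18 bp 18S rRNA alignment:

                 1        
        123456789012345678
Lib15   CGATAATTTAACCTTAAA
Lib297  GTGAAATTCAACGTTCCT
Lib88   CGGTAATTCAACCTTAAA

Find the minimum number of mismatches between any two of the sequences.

Pairwise Hamming distances:
  Lib15 vs Lib297: 9
  Lib15 vs Lib88: 2
  Lib297 vs Lib88: 7
The smallest is 2, between Lib15 and Lib88.

2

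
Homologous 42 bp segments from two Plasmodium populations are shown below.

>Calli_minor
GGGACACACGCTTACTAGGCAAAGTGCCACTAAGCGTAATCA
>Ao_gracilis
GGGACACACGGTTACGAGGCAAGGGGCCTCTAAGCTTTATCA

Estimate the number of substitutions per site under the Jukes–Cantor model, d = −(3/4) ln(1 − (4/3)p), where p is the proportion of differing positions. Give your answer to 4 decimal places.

Differing sites — 11:C/G; 16:T/G; 23:A/G; 25:T/G; 29:A/T; 36:G/T; 38:A/T.
p = 7/42 = 0.166667.
d = −0.75 · ln(1 − (4/3)·0.166667) = −0.75 · ln(0.777777) = −0.75 · (-0.251315) = 0.1885.

0.1885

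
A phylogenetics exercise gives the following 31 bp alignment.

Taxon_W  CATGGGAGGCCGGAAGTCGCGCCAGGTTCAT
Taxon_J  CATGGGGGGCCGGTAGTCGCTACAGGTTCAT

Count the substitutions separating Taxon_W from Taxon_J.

The sequences differ at positions 7 (A/G), 14 (A/T), 21 (G/T), 22 (C/A).
That gives 4 mismatches out of 31 aligned sites, so the Hamming distance is 4.

4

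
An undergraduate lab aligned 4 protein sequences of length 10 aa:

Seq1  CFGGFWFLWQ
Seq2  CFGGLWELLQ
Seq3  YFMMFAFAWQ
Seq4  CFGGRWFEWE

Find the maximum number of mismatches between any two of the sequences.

8

Pairwise Hamming distances:
  Seq1 vs Seq2: 3
  Seq1 vs Seq3: 5
  Seq1 vs Seq4: 3
  Seq2 vs Seq3: 8
  Seq2 vs Seq4: 5
  Seq3 vs Seq4: 7
The largest is 8, between Seq2 and Seq3.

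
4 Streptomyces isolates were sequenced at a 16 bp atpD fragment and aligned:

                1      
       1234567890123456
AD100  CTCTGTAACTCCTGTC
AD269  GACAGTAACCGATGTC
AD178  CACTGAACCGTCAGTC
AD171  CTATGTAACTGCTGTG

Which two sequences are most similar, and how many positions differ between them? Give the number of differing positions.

3

Pairwise Hamming distances:
  AD100 vs AD269: 6
  AD100 vs AD178: 6
  AD100 vs AD171: 3
  AD269 vs AD178: 8
  AD269 vs AD171: 7
  AD178 vs AD171: 8
The smallest is 3, between AD100 and AD171.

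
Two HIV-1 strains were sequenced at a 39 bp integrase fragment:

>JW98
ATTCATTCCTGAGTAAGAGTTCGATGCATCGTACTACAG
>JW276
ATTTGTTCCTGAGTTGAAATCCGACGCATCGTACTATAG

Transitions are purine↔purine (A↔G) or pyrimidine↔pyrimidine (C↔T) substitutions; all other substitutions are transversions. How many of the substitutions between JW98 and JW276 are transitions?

8

The sequences differ at positions 4 (C/T, transition), 5 (A/G, transition), 15 (A/T, transversion), 16 (A/G, transition), 17 (G/A, transition), 19 (G/A, transition), 21 (T/C, transition), 25 (T/C, transition), 37 (C/T, transition).
Of the 9 differences, 8 transitions and 1 transversion, so the answer is 8.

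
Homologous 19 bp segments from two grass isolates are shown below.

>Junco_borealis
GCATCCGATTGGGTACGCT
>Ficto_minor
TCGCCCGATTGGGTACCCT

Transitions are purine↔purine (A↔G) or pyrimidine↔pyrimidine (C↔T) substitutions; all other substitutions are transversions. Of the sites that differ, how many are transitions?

2

The sequences differ at positions 1 (G/T, transversion), 3 (A/G, transition), 4 (T/C, transition), 17 (G/C, transversion).
Of the 4 differences, 2 transitions and 2 transversions, so the answer is 2.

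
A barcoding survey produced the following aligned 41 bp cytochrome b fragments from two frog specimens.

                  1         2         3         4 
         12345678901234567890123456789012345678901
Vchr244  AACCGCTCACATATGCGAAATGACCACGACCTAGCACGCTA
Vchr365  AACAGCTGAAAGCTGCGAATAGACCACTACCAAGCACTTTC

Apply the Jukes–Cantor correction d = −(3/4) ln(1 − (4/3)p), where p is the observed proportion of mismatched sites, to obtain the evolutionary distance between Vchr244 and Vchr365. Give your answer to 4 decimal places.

0.3710

Mismatches occur at site 4 (C/A), site 8 (C/G), site 10 (C/A), site 12 (T/G), site 13 (A/C), site 20 (A/T), site 21 (T/A), site 28 (G/T), site 32 (T/A), site 38 (G/T), site 39 (C/T), site 41 (A/C).
p = 12/41 = 0.292683.
d = −0.75 · ln(1 − (4/3)·0.292683) = −0.75 · ln(0.609756) = −0.75 · (-0.494696) = 0.3710.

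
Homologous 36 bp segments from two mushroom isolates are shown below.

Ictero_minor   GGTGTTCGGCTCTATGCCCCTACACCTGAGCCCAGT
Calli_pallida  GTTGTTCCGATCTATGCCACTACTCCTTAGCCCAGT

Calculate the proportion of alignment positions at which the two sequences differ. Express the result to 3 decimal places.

0.167

The sequences differ at positions 2 (G/T), 8 (G/C), 10 (C/A), 19 (C/A), 24 (A/T), 28 (G/T).
There are 6 differences over 36 sites, so p = 6/36 = 0.167.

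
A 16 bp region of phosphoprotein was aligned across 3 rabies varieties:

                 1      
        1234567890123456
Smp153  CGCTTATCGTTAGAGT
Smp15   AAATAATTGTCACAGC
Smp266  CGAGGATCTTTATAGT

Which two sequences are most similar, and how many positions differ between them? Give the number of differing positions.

5

Pairwise Hamming distances:
  Smp153 vs Smp15: 8
  Smp153 vs Smp266: 5
  Smp15 vs Smp266: 9
The smallest is 5, between Smp153 and Smp266.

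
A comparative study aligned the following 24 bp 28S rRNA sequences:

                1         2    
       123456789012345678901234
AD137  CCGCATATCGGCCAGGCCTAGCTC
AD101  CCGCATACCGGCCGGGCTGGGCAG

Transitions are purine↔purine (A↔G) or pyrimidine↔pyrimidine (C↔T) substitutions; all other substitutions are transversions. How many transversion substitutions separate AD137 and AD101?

Mismatches occur at site 8 (T→C, transition), site 14 (A→G, transition), site 18 (C→T, transition), site 19 (T→G, transversion), site 20 (A→G, transition), site 23 (T→A, transversion), site 24 (C→G, transversion).
Of the 7 differences, 4 transitions and 3 transversions, so the answer is 3.

3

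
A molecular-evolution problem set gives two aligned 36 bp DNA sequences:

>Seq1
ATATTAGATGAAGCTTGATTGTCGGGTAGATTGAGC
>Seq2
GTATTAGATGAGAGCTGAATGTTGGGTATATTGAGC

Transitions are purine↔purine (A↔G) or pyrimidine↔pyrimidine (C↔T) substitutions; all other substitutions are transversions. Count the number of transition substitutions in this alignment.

5

The sequences differ at positions 1 (A/G, transition), 12 (A/G, transition), 13 (G/A, transition), 14 (C/G, transversion), 15 (T/C, transition), 19 (T/A, transversion), 23 (C/T, transition), 29 (G/T, transversion).
Of the 8 differences, 5 transitions and 3 transversions, so the answer is 5.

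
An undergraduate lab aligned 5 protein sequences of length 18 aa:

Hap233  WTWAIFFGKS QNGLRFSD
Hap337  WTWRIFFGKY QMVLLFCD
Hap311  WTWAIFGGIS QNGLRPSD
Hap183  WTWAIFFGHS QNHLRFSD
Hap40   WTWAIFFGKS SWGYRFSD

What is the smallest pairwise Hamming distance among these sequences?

Pairwise Hamming distances:
  Hap233 vs Hap337: 6
  Hap233 vs Hap311: 3
  Hap233 vs Hap183: 2
  Hap233 vs Hap40: 3
  Hap337 vs Hap311: 9
  Hap337 vs Hap183: 7
  Hap337 vs Hap40: 8
  Hap311 vs Hap183: 4
  Hap311 vs Hap40: 6
  Hap183 vs Hap40: 5
The smallest is 2, between Hap233 and Hap183.

2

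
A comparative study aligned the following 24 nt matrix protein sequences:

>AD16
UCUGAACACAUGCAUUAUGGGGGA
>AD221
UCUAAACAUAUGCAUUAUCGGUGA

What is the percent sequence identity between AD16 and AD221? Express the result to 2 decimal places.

Mismatches occur at site 4 (G↔A), site 9 (C↔U), site 19 (G↔C), site 22 (G↔U).
20 of the 24 sites match, so the percent identity is 20/24 × 100 = 83.33%.

83.33%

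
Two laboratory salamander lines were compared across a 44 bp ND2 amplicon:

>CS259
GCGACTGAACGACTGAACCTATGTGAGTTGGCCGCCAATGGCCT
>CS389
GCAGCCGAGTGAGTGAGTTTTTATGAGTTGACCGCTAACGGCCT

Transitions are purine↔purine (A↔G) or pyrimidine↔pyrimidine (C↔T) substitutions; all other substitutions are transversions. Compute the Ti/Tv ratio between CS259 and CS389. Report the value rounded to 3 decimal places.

6.000

The sequences differ at positions 3 (G/A, transition), 4 (A/G, transition), 6 (T/C, transition), 9 (A/G, transition), 10 (C/T, transition), 13 (C/G, transversion), 17 (A/G, transition), 18 (C/T, transition), 19 (C/T, transition), 21 (A/T, transversion), 23 (G/A, transition), 31 (G/A, transition), 36 (C/T, transition), 39 (T/C, transition).
Of the 14 differences, 12 transitions and 2 transversions, so Ti/Tv = 12/2 = 6.000.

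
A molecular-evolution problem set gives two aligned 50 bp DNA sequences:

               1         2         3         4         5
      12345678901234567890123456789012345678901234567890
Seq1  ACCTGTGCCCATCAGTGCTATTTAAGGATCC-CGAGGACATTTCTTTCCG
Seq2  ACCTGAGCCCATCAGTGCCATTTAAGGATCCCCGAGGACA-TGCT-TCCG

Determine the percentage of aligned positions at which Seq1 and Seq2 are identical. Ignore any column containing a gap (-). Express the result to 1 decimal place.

93.6%

Excluding the 3 gap columns leaves 47 comparable sites.
The sequences differ at positions 6 (T/A), 19 (T/C), 43 (T/G).
44 of the 47 comparable sites match, so the percent identity is 44/47 × 100 = 93.6%.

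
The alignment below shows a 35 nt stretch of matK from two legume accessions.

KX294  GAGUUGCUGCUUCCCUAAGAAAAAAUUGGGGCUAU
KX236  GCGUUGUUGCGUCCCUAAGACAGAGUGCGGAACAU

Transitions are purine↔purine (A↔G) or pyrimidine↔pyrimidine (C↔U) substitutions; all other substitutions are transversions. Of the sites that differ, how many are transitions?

5

The sequences differ at positions 2 (A/C, transversion), 7 (C/U, transition), 11 (U/G, transversion), 21 (A/C, transversion), 23 (A/G, transition), 25 (A/G, transition), 27 (U/G, transversion), 28 (G/C, transversion), 31 (G/A, transition), 32 (C/A, transversion), 33 (U/C, transition).
Of the 11 differences, 5 transitions and 6 transversions, so the answer is 5.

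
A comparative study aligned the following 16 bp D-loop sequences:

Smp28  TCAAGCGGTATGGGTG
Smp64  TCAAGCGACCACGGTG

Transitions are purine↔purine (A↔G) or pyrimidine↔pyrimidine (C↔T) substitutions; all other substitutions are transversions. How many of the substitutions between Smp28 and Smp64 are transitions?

The sequences differ at positions 8 (G/A, transition), 9 (T/C, transition), 10 (A/C, transversion), 11 (T/A, transversion), 12 (G/C, transversion).
Of the 5 differences, 2 transitions and 3 transversions, so the answer is 2.

2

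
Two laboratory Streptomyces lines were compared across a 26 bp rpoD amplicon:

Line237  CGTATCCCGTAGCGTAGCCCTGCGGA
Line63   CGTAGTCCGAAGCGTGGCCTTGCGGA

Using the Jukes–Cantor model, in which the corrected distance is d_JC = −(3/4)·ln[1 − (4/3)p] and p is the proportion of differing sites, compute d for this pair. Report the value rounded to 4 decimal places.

Differing sites — 5:T/G; 6:C/T; 10:T/A; 16:A/G; 20:C/T.
p = 5/26 = 0.192308.
d = −0.75 · ln(1 − (4/3)·0.192308) = −0.75 · ln(0.743589) = −0.75 · (-0.296267) = 0.2222.

0.2222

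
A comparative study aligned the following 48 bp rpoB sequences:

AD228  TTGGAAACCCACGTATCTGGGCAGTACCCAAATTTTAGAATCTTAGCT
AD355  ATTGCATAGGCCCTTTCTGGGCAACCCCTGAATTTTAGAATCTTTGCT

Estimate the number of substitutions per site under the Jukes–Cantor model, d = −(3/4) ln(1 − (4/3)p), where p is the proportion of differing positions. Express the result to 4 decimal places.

The sequences differ at positions 1 (T/A), 3 (G/T), 5 (A/C), 7 (A/T), 8 (C/A), 9 (C/G), 10 (C/G), 11 (A/C), 13 (G/C), 15 (A/T), 24 (G/A), 25 (T/C), 26 (A/C), 29 (C/T), 30 (A/G), 45 (A/T).
p = 16/48 = 0.333333.
d = −0.75 · ln(1 − (4/3)·0.333333) = −0.75 · ln(0.555556) = −0.75 · (-0.587786) = 0.4408.

0.4408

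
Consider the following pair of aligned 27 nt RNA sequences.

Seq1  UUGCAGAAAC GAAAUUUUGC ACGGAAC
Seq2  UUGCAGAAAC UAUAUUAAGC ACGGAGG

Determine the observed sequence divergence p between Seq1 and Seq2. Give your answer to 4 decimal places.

0.2222

The sequences differ at positions 11 (G/U), 13 (A/U), 17 (U/A), 18 (U/A), 26 (A/G), 27 (C/G).
There are 6 differences over 27 sites, so p = 6/27 = 0.2222.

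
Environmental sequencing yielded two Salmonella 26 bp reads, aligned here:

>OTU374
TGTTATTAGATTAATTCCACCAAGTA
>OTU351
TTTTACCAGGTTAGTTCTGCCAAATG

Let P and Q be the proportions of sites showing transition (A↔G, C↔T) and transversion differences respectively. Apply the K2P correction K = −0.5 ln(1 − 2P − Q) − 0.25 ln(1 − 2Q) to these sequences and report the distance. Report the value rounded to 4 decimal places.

Differing sites — 2:G/T (Tv); 6:T/C (Ti); 7:T/C (Ti); 10:A/G (Ti); 14:A/G (Ti); 18:C/T (Ti); 19:A/G (Ti); 24:G/A (Ti); 26:A/G (Ti).
Of the 9 differences, 8 transitions and 1 transversion over 26 sites: P = 8/26 = 0.307692, Q = 1/26 = 0.038462.
d = −0.5·ln(0.346154) − 0.25·ln(0.923076) = −0.5·(-1.060872) − 0.25·(-0.080044) = 0.5504.

0.5504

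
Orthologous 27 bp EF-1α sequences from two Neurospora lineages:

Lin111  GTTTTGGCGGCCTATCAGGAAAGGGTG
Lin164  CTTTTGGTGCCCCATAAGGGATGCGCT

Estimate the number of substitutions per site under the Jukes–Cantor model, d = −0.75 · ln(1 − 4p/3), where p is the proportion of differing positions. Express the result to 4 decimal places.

Differing sites — 1:G/C; 8:C/T; 10:G/C; 13:T/C; 16:C/A; 20:A/G; 22:A/T; 24:G/C; 26:T/C; 27:G/T.
p = 10/27 = 0.370370.
d = −0.75 · ln(1 − (4/3)·0.370370) = −0.75 · ln(0.506173) = −0.75 · (-0.680877) = 0.5107.

0.5107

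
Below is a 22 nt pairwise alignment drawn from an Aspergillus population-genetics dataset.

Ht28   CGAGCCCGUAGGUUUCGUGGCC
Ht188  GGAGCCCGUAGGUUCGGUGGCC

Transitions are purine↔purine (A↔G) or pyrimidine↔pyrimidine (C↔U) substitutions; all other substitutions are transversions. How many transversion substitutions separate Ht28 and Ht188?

2

Mismatches occur at site 1 (C/G, transversion), site 15 (U/C, transition), site 16 (C/G, transversion).
Of the 3 differences, 1 transition and 2 transversions, so the answer is 2.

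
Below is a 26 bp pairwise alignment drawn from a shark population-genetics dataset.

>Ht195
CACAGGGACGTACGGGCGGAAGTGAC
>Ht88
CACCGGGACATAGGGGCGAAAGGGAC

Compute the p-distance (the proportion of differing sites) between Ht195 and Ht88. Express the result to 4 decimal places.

Mismatches occur at site 4 (A/C), site 10 (G/A), site 13 (C/G), site 19 (G/A), site 23 (T/G).
There are 5 differences over 26 sites, so p = 5/26 = 0.1923.

0.1923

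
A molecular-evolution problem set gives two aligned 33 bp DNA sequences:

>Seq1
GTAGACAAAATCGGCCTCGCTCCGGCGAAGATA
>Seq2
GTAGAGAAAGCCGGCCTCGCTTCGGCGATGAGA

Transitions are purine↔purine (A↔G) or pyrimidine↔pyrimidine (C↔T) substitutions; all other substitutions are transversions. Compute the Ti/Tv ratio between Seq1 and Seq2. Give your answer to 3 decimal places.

1.000

Mismatches occur at site 6 (C→G, transversion), site 10 (A→G, transition), site 11 (T→C, transition), site 22 (C→T, transition), site 29 (A→T, transversion), site 32 (T→G, transversion).
Of the 6 differences, 3 transitions and 3 transversions, so Ti/Tv = 3/3 = 1.000.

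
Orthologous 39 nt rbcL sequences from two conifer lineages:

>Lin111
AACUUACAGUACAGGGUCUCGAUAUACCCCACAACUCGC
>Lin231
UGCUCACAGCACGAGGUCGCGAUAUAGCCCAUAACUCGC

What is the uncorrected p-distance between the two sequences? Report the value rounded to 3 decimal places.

0.231

Mismatches occur at site 1 (A↔U), site 2 (A↔G), site 5 (U↔C), site 10 (U↔C), site 13 (A↔G), site 14 (G↔A), site 19 (U↔G), site 27 (C↔G), site 32 (C↔U).
There are 9 differences over 39 sites, so p = 9/39 = 0.231.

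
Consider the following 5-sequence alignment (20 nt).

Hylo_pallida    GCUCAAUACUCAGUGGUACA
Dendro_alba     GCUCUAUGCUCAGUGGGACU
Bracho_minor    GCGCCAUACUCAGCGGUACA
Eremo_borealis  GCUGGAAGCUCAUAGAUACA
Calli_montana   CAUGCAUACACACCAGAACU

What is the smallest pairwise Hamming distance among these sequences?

3

Pairwise Hamming distances:
  Hylo_pallida vs Dendro_alba: 4
  Hylo_pallida vs Bracho_minor: 3
  Hylo_pallida vs Eremo_borealis: 7
  Hylo_pallida vs Calli_montana: 10
  Dendro_alba vs Bracho_minor: 6
  Dendro_alba vs Eremo_borealis: 8
  Dendro_alba vs Calli_montana: 10
  Bracho_minor vs Eremo_borealis: 8
  Bracho_minor vs Calli_montana: 9
  Eremo_borealis vs Calli_montana: 12
The smallest is 3, between Hylo_pallida and Bracho_minor.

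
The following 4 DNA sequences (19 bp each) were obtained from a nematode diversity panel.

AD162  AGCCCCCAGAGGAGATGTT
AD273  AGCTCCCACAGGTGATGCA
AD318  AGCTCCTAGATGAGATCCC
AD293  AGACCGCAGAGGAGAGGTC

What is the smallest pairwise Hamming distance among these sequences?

4

Pairwise Hamming distances:
  AD162 vs AD273: 5
  AD162 vs AD318: 6
  AD162 vs AD293: 4
  AD273 vs AD318: 6
  AD273 vs AD293: 8
  AD318 vs AD293: 8
The smallest is 4, between AD162 and AD293.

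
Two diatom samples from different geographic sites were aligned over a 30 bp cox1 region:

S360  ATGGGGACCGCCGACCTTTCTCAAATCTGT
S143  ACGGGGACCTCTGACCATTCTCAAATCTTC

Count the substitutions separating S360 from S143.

6

Differing sites — 2:T/C; 10:G/T; 12:C/T; 17:T/A; 29:G/T; 30:T/C.
That gives 6 mismatches out of 30 aligned sites, so the Hamming distance is 6.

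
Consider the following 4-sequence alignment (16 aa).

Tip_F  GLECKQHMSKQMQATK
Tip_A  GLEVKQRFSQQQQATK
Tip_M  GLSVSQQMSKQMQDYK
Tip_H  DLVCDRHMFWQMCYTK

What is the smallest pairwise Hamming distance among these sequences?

Pairwise Hamming distances:
  Tip_F vs Tip_A: 5
  Tip_F vs Tip_M: 6
  Tip_F vs Tip_H: 8
  Tip_A vs Tip_M: 8
  Tip_A vs Tip_H: 12
  Tip_M vs Tip_H: 11
The smallest is 5, between Tip_F and Tip_A.

5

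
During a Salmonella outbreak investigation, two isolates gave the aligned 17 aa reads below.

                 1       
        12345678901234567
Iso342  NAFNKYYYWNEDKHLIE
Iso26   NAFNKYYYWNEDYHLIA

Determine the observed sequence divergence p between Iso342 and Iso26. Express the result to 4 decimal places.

Differing sites — 13:K/Y; 17:E/A.
There are 2 differences over 17 sites, so p = 2/17 = 0.1176.

0.1176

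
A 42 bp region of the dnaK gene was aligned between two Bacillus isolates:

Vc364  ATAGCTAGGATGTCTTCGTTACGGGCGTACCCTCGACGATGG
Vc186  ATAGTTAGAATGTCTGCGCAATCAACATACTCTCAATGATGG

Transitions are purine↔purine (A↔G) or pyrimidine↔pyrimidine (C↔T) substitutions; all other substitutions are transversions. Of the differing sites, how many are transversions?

The sequences differ at positions 5 (C/T, transition), 9 (G/A, transition), 16 (T/G, transversion), 19 (T/C, transition), 20 (T/A, transversion), 22 (C/T, transition), 23 (G/C, transversion), 24 (G/A, transition), 25 (G/A, transition), 27 (G/A, transition), 31 (C/T, transition), 35 (G/A, transition), 37 (C/T, transition).
Of the 13 differences, 10 transitions and 3 transversions, so the answer is 3.

3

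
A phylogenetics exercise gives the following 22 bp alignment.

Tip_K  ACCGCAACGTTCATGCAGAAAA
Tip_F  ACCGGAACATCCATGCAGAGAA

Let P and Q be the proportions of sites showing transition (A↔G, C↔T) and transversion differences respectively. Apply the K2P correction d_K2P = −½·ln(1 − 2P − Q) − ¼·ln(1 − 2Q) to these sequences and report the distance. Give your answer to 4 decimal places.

0.2153

The sequences differ at positions 5 (C/G, transversion), 9 (G/A, transition), 11 (T/C, transition), 20 (A/G, transition).
Of the 4 differences, 3 transitions and 1 transversion over 22 sites: P = 3/22 = 0.136364, Q = 1/22 = 0.045455.
d = −0.5·ln(0.681817) − 0.25·ln(0.909090) = −0.5·(-0.382994) − 0.25·(-0.095311) = 0.2153.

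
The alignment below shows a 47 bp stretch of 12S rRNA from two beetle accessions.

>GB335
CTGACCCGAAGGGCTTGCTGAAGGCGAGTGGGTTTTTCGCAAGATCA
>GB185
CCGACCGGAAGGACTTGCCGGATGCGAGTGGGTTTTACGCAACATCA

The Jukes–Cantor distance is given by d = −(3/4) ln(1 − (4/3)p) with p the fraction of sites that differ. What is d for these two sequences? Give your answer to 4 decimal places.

The sequences differ at positions 2 (T/C), 7 (C/G), 13 (G/A), 19 (T/C), 21 (A/G), 23 (G/T), 37 (T/A), 43 (G/C).
p = 8/47 = 0.170213.
d = −0.75 · ln(1 − (4/3)·0.170213) = −0.75 · ln(0.773049) = −0.75 · (-0.257413) = 0.1931.

0.1931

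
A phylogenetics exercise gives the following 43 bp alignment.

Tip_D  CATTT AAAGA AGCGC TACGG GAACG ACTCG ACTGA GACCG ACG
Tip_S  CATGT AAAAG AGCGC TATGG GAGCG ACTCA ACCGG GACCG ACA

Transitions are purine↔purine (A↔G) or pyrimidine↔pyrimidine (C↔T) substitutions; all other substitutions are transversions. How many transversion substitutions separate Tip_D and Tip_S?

Mismatches occur at site 4 (T↔G, transversion), site 9 (G↔A, transition), site 10 (A↔G, transition), site 18 (C↔T, transition), site 23 (A↔G, transition), site 30 (G↔A, transition), site 33 (T↔C, transition), site 35 (A↔G, transition), site 43 (G↔A, transition).
Of the 9 differences, 8 transitions and 1 transversion, so the answer is 1.

1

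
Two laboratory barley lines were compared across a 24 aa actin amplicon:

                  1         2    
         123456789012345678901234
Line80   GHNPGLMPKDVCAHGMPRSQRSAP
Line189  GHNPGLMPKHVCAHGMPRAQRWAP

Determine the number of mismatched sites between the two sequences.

Differing sites — 10:D/H; 19:S/A; 22:S/W.
That gives 3 mismatches out of 24 aligned sites, so the Hamming distance is 3.

3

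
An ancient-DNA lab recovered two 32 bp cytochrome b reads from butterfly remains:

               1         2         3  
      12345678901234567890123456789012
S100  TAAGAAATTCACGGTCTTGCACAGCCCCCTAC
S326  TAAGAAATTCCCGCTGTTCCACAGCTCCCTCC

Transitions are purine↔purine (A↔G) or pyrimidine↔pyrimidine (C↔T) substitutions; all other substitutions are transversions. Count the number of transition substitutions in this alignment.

The sequences differ at positions 11 (A/C, transversion), 14 (G/C, transversion), 16 (C/G, transversion), 19 (G/C, transversion), 26 (C/T, transition), 31 (A/C, transversion).
Of the 6 differences, 1 transition and 5 transversions, so the answer is 1.

1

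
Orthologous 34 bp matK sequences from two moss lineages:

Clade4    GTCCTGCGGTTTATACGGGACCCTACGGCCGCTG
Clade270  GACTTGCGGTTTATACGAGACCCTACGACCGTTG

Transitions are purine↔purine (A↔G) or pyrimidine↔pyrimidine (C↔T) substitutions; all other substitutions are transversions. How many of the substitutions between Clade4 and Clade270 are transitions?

4

The sequences differ at positions 2 (T/A, transversion), 4 (C/T, transition), 18 (G/A, transition), 28 (G/A, transition), 32 (C/T, transition).
Of the 5 differences, 4 transitions and 1 transversion, so the answer is 4.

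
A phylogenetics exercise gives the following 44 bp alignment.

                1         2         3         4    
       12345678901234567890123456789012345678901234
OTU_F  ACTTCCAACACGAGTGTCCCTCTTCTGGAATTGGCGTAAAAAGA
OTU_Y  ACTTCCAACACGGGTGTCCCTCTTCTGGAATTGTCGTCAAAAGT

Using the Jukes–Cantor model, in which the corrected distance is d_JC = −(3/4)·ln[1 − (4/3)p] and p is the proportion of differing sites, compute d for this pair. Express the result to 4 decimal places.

Differing sites — 13:A/G; 34:G/T; 38:A/C; 44:A/T.
p = 4/44 = 0.090909.
d = −0.75 · ln(1 − (4/3)·0.090909) = −0.75 · ln(0.878788) = −0.75 · (-0.129212) = 0.0969.

0.0969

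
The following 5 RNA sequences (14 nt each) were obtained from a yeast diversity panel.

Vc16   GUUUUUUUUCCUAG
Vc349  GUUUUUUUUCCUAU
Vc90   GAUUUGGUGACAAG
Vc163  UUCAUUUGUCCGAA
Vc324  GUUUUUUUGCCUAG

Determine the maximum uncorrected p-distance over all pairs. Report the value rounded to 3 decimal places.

Pairwise Hamming distances:
  Vc16 vs Vc349: 1
  Vc16 vs Vc90: 6
  Vc16 vs Vc163: 6
  Vc16 vs Vc324: 1
  Vc349 vs Vc90: 7
  Vc349 vs Vc163: 6
  Vc349 vs Vc324: 2
  Vc90 vs Vc163: 11
  Vc90 vs Vc324: 5
  Vc163 vs Vc324: 7
The largest is 11 mismatches, between Vc90 and Vc163; p = 11/14 = 0.786.

0.786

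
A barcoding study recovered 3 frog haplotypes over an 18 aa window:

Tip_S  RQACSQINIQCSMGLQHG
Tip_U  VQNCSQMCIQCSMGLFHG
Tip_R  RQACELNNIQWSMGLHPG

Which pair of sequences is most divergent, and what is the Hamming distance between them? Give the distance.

9

Pairwise Hamming distances:
  Tip_S vs Tip_U: 5
  Tip_S vs Tip_R: 6
  Tip_U vs Tip_R: 9
The largest is 9, between Tip_U and Tip_R.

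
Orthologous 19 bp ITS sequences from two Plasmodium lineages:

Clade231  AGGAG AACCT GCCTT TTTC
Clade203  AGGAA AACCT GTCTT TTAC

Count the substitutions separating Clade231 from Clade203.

Mismatches occur at site 5 (G/A), site 12 (C/T), site 18 (T/A).
That gives 3 mismatches out of 19 aligned sites, so the Hamming distance is 3.

3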